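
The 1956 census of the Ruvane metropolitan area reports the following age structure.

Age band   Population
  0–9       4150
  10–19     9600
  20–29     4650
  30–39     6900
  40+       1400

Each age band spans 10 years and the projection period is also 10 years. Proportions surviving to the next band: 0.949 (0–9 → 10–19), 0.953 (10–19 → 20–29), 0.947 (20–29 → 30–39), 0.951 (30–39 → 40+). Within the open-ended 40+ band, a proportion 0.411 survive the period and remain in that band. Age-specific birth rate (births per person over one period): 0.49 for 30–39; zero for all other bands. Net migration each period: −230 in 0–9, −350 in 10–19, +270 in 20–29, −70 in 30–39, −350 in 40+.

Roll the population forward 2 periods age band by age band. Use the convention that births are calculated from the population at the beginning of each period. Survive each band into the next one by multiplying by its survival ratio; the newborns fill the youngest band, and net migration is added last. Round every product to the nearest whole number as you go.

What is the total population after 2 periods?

Let group 1 be 0–9 through group 5 = 40+.
[period 1]
Births: 6900 × 0.49 = 3381
Group 2: 4150 × 0.949 = 3938
Group 3: 9600 × 0.953 = 9149
Group 4: 4650 × 0.947 = 4404
Group 5: 6900 × 0.951 + 1400 × 0.411 = 6562 + 575 = 7137
Net migration: Group 1 − 230 → 3151; Group 2 − 350 → 3588; Group 3 + 270 → 9419; Group 4 − 70 → 4334; Group 5 − 350 → 6787
End of period: [3151, 3588, 9419, 4334, 6787]
[period 2]
Births: 4334 × 0.49 = 2124
Group 2: 3151 × 0.949 = 2990
Group 3: 3588 × 0.953 = 3419
Group 4: 9419 × 0.947 = 8920
Group 5: 4334 × 0.951 + 6787 × 0.411 = 4122 + 2789 = 6911
Net migration: Group 1 − 230 → 1894; Group 2 − 350 → 2640; Group 3 + 270 → 3689; Group 4 − 70 → 8850; Group 5 − 350 → 6561
End of period: [1894, 2640, 3689, 8850, 6561]
Total after period 2: 1894 + 2640 + 3689 + 8850 + 6561 = 23634

23634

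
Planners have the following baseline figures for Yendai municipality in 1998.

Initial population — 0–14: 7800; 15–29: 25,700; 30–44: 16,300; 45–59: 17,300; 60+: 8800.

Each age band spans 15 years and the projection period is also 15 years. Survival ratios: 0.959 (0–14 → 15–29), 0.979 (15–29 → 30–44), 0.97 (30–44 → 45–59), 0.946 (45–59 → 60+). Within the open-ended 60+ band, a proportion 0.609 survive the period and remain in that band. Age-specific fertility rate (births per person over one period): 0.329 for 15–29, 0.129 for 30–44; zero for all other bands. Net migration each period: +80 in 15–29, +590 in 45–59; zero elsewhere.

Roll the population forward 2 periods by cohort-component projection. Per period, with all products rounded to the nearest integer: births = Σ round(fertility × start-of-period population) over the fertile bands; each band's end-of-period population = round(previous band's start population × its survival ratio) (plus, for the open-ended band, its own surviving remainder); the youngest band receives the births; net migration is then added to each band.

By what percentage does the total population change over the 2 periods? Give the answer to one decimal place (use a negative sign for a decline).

1.6

Period 1.
Births: 25700 × 0.329 = 8455, 16300 × 0.129 = 2103 ⇒ total 10558
15–29: 7800 × 0.959 = 7480
30–44: 25700 × 0.979 = 25160
45–59: 16300 × 0.97 = 15811
60+: 17300 × 0.946 + 8800 × 0.609 = 16366 + 5359 = 21725
Net migration: 15–29 + 80 → 7560; 45–59 + 590 → 16401
→ [10558, 7560, 25160, 16401, 21725]
Period 2.
Births: 7560 × 0.329 = 2487, 25160 × 0.129 = 3246 ⇒ total 5733
15–29: 10558 × 0.959 = 10125
30–44: 7560 × 0.979 = 7401
45–59: 25160 × 0.97 = 24405
60+: 16401 × 0.946 + 21725 × 0.609 = 15515 + 13231 = 28746
Net migration: 15–29 + 80 → 10205; 45–59 + 590 → 24995
→ [5733, 10205, 7401, 24995, 28746]
Total: 75900 → 77080; change = 1180; percentage change = 1.6%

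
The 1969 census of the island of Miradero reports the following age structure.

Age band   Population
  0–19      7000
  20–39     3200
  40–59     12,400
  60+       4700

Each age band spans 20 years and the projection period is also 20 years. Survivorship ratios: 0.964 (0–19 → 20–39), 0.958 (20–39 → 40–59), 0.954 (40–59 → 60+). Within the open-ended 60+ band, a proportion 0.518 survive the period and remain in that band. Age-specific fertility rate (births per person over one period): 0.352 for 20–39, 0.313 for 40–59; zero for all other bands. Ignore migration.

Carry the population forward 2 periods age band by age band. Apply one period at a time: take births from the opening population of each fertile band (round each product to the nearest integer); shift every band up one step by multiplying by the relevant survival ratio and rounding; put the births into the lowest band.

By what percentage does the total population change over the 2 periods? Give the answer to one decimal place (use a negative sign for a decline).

-8.6

Numbering the groups 1..4 from youngest to oldest:
Period 1:
Births: 3200 × 0.352 = 1126, 12400 × 0.313 = 3881 → total 5007
Group 2: 7000 × 0.964 = 6748
Group 3: 3200 × 0.958 = 3066
Group 4: 12400 × 0.954 + 4700 × 0.518 = 11830 + 2435 = 14265
Giving 5007 / 6748 / 3066 / 14265.
Period 2:
Births: 6748 × 0.352 = 2375, 3066 × 0.313 = 960 → total 3335
Group 2: 5007 × 0.964 = 4827
Group 3: 6748 × 0.958 = 6465
Group 4: 3066 × 0.954 + 14265 × 0.518 = 2925 + 7389 = 10314
Giving 3335 / 4827 / 6465 / 10314.
Total: 27300 → 24941; change = -2359; percentage change = -8.6%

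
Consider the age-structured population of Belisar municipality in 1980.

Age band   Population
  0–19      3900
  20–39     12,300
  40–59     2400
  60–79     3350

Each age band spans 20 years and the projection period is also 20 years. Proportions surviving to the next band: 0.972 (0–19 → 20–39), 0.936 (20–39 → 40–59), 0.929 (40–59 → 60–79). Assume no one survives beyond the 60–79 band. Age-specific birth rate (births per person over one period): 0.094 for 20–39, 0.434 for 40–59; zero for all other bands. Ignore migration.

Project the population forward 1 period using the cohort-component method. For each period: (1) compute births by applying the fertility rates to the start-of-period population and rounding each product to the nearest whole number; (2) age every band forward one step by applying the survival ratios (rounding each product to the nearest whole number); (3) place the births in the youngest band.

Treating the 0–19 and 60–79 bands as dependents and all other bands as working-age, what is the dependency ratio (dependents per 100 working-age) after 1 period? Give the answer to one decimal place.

Call the bands 1 to 4, youngest first.
After projecting period 1:
Births: 12300 × 0.094 = 1156 ; 2400 × 0.434 = 1042 → 2198
Band 2: 3900 × 0.972 = 3791
Band 3: 12300 × 0.936 = 11513
Band 4: 2400 × 0.929 = 2230
→ [2198, 3791, 11513, 2230]
Dependents (band 0–19 + band 60–79) = 2198 + 2230 = 4428; working-age = 15304; ratio = 4428/15304 × 100 = 28.9

28.9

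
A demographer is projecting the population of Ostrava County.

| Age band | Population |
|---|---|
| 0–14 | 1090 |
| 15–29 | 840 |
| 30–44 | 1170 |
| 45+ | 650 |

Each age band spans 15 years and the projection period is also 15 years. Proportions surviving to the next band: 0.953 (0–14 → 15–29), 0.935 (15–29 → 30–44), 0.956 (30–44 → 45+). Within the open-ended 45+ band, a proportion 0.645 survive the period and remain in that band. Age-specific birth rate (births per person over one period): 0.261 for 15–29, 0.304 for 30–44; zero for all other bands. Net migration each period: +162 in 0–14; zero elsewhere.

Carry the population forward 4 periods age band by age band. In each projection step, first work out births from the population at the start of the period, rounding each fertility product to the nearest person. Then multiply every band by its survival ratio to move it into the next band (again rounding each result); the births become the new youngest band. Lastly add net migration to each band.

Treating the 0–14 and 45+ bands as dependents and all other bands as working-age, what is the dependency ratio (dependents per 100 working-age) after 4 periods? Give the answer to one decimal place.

Period 1.
Births: 840 * 0.261 = 219 ; 1170 * 0.304 = 356 — total 575
15–29: 1090 * 0.953 = 1039
30–44: 840 * 0.935 = 785
45+: 1170 * 0.956 + 650 * 0.645 = 1119 + 419 = 1538
Net migration: 0–14 + 162 → 737
→ [737, 1039, 785, 1538]
Period 2.
Births: 1039 * 0.261 = 271 ; 785 * 0.304 = 239 — total 510
15–29: 737 * 0.953 = 702
30–44: 1039 * 0.935 = 971
45+: 785 * 0.956 + 1538 * 0.645 = 750 + 992 = 1742
Net migration: 0–14 + 162 → 672
→ [672, 702, 971, 1742]
Period 3.
Births: 702 * 0.261 = 183 ; 971 * 0.304 = 295 — total 478
15–29: 672 * 0.953 = 640
30–44: 702 * 0.935 = 656
45+: 971 * 0.956 + 1742 * 0.645 = 928 + 1124 = 2052
Net migration: 0–14 + 162 → 640
→ [640, 640, 656, 2052]
Period 4.
Births: 640 * 0.261 = 167 ; 656 * 0.304 = 199 — total 366
15–29: 640 * 0.953 = 610
30–44: 640 * 0.935 = 598
45+: 656 * 0.956 + 2052 * 0.645 = 627 + 1324 = 1951
Net migration: 0–14 + 162 → 528
→ [528, 610, 598, 1951]
Dependents (band 0–14 + band 45+) = 528 + 1951 = 2479; working-age = 1208; ratio = 2479/1208 × 100 = 205.2

205.2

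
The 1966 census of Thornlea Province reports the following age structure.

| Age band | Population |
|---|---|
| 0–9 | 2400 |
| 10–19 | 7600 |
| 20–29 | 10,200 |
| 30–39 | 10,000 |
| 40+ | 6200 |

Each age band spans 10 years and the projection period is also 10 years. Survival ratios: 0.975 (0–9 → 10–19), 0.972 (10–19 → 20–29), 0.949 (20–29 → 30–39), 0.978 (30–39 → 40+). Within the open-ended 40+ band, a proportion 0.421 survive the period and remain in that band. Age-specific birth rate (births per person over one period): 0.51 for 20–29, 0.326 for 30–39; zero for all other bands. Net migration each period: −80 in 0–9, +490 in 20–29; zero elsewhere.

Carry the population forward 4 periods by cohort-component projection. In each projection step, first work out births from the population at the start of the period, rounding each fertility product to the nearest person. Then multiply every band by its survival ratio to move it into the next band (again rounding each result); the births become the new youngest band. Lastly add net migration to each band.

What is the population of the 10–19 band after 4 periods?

Call the groups 1 to 5, youngest first.
After projecting period 1:
Births: 10200 × 0.51 = 5202, 10000 × 0.326 = 3260 ⇒ total 8462
Group 2: 2400 × 0.975 = 2340
Group 3: 7600 × 0.972 = 7387
Group 4: 10200 × 0.949 = 9680
Group 5: 10000 × 0.978 + 6200 × 0.421 = 9780 + 2610 = 12390
Net migration: Group 1 − 80 → 8382; Group 3 + 490 → 7877
→ [8382, 2340, 7877, 9680, 12390]
After projecting period 2:
Births: 7877 × 0.51 = 4017, 9680 × 0.326 = 3156 ⇒ total 7173
Group 2: 8382 × 0.975 = 8172
Group 3: 2340 × 0.972 = 2274
Group 4: 7877 × 0.949 = 7475
Group 5: 9680 × 0.978 + 12390 × 0.421 = 9467 + 5216 = 14683
Net migration: Group 1 − 80 → 7093; Group 3 + 490 → 2764
→ [7093, 8172, 2764, 7475, 14683]
After projecting period 3:
Births: 2764 × 0.51 = 1410, 7475 × 0.326 = 2437 ⇒ total 3847
Group 2: 7093 × 0.975 = 6916
Group 3: 8172 × 0.972 = 7943
Group 4: 2764 × 0.949 = 2623
Group 5: 7475 × 0.978 + 14683 × 0.421 = 7311 + 6182 = 13493
Net migration: Group 1 − 80 → 3767; Group 3 + 490 → 8433
→ [3767, 6916, 8433, 2623, 13493]
After projecting period 4:
Births: 8433 × 0.51 = 4301, 2623 × 0.326 = 855 ⇒ total 5156
Group 2: 3767 × 0.975 = 3673
Group 3: 6916 × 0.972 = 6722
Group 4: 8433 × 0.949 = 8003
Group 5: 2623 × 0.978 + 13493 × 0.421 = 2565 + 5681 = 8246
Net migration: Group 1 − 80 → 5076; Group 3 + 490 → 7212
→ [5076, 3673, 7212, 8003, 8246]

3673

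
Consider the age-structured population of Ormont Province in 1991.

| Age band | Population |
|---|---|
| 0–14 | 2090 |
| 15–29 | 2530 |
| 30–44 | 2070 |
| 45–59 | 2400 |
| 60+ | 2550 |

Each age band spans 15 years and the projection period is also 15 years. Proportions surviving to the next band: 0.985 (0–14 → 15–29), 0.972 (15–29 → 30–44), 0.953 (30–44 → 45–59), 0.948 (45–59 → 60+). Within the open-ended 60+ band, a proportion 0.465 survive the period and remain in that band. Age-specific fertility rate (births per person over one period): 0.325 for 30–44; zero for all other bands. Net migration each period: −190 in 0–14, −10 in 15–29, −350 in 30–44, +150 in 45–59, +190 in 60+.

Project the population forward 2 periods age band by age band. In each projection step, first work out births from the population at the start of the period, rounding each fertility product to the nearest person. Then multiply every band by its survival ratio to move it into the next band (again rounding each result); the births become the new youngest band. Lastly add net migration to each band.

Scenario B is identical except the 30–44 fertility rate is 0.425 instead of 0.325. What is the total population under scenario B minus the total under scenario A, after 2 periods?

— Period 1 —
Births: 2070 × 0.325 = 673
15–29: 2090 × 0.985 = 2059
30–44: 2530 × 0.972 = 2459
45–59: 2070 × 0.953 = 1973
60+: 2400 × 0.948 + 2550 × 0.465 = 2275 + 1186 = 3461
Net migration: 0–14 − 190 → 483; 15–29 − 10 → 2049; 30–44 − 350 → 2109; 45–59 + 150 → 2123; 60+ + 190 → 3651
Giving 483 / 2049 / 2109 / 2123 / 3651.
— Period 2 —
Births: 2109 × 0.325 = 685
15–29: 483 × 0.985 = 476
30–44: 2049 × 0.972 = 1992
45–59: 2109 × 0.953 = 2010
60+: 2123 × 0.948 + 3651 × 0.465 = 2013 + 1698 = 3711
Net migration: 0–14 − 190 → 495; 15–29 − 10 → 466; 30–44 − 350 → 1642; 45–59 + 150 → 2160; 60+ + 190 → 3901
Giving 495 / 466 / 1642 / 2160 / 3901.
Scenario A total after 2 periods: 8664
Scenario B projection —
— Period 1 —
Births: 2070 × 0.425 = 880
15–29: 2090 × 0.985 = 2059
30–44: 2530 × 0.972 = 2459
45–59: 2070 × 0.953 = 1973
60+: 2400 × 0.948 + 2550 × 0.465 = 2275 + 1186 = 3461
Net migration: 0–14 − 190 → 690; 15–29 − 10 → 2049; 30–44 − 350 → 2109; 45–59 + 150 → 2123; 60+ + 190 → 3651
Giving 690 / 2049 / 2109 / 2123 / 3651.
— Period 2 —
Births: 2109 × 0.425 = 896
15–29: 690 × 0.985 = 680
30–44: 2049 × 0.972 = 1992
45–59: 2109 × 0.953 = 2010
60+: 2123 × 0.948 + 3651 × 0.465 = 2013 + 1698 = 3711
Net migration: 0–14 − 190 → 706; 15–29 − 10 → 670; 30–44 − 350 → 1642; 45–59 + 150 → 2160; 60+ + 190 → 3901
Giving 706 / 670 / 1642 / 2160 / 3901.
Scenario B total after 2 periods: 9079
Difference B − A = 9079 − 8664 = 415

415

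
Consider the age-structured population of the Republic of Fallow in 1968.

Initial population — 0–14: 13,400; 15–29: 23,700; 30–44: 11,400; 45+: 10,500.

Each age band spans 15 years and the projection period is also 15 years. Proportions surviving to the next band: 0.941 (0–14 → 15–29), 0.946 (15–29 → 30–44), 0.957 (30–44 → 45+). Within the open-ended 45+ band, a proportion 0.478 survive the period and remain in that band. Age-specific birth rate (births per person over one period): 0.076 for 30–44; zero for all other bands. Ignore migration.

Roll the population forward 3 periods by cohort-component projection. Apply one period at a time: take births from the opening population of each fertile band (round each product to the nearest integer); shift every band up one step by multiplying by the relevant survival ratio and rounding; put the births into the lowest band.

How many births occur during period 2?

[period 1]
Births: 11400 * 0.076 = 866
15–29: 13400 * 0.941 = 12609
30–44: 23700 * 0.946 = 22420
45+: 11400 * 0.957 + 10500 * 0.478 = 10910 + 5019 = 15929
→ [866, 12609, 22420, 15929]
[period 2]
Births: 22420 * 0.076 = 1704
15–29: 866 * 0.941 = 815
30–44: 12609 * 0.946 = 11928
45+: 22420 * 0.957 + 15929 * 0.478 = 21456 + 7614 = 29070
→ [1704, 815, 11928, 29070]

1704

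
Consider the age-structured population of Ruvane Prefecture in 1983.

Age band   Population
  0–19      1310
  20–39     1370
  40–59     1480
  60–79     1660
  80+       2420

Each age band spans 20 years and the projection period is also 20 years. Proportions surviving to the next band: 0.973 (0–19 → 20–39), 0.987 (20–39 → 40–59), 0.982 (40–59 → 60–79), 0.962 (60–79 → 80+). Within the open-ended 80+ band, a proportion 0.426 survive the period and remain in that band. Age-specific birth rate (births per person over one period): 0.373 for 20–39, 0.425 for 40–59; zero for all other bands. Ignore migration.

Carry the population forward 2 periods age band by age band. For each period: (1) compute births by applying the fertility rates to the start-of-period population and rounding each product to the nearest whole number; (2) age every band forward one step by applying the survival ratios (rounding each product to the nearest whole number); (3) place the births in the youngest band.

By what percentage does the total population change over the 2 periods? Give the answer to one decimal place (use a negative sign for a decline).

-11.8

Numbering the bands 1..5 from youngest to oldest:
After projecting period 1:
Births: 1370 * 0.373 = 511  |  1480 * 0.425 = 629 → total 1140
Band 2: 1310 * 0.973 = 1275
Band 3: 1370 * 0.987 = 1352
Band 4: 1480 * 0.982 = 1453
Band 5: 1660 * 0.962 + 2420 * 0.426 = 1597 + 1031 = 2628
Population now: 0–19=1140, 20–39=1275, 40–59=1352, 60–79=1453, 80+=2628
After projecting period 2:
Births: 1275 * 0.373 = 476  |  1352 * 0.425 = 575 → total 1051
Band 2: 1140 * 0.973 = 1109
Band 3: 1275 * 0.987 = 1258
Band 4: 1352 * 0.982 = 1328
Band 5: 1453 * 0.962 + 2628 * 0.426 = 1398 + 1120 = 2518
Population now: 0–19=1051, 20–39=1109, 40–59=1258, 60–79=1328, 80+=2518
Total: 8240 → 7264; change = -976; percentage change = -11.8%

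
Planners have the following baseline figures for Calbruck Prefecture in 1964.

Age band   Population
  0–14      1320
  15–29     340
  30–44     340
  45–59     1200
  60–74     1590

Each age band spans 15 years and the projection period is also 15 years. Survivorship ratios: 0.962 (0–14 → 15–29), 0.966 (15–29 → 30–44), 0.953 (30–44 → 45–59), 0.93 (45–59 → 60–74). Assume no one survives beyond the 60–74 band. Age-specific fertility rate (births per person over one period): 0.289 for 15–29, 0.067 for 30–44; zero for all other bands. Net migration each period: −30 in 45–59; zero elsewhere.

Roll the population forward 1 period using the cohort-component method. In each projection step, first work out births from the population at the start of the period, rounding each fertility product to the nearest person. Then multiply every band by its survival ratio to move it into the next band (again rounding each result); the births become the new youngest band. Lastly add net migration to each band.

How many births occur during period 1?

121

[period 1]
Births: 340 × 0.289 = 98, 340 × 0.067 = 23 → 121
15–29: 1320 × 0.962 = 1270
30–44: 340 × 0.966 = 328
45–59: 340 × 0.953 = 324
60–74: 1200 × 0.93 = 1116
Net migration: 45–59 − 30 → 294
→ [121, 1270, 328, 294, 1116]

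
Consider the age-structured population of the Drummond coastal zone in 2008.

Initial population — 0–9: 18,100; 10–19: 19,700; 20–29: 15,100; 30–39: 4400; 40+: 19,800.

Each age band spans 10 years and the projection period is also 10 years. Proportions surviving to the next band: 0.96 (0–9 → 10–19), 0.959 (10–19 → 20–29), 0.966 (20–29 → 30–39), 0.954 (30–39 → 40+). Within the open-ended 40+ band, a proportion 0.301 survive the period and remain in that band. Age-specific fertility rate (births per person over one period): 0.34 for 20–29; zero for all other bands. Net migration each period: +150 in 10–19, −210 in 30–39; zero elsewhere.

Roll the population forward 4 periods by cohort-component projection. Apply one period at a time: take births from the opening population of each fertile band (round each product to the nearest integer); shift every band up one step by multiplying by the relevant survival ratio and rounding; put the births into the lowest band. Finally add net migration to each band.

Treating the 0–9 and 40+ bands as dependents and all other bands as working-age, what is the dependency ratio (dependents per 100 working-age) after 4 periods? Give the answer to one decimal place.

(Groups numbered youngest = 1 to oldest = 5.)
Period 1.
Births: 15100 × 0.34 = 5134
Group 2: 18100 × 0.96 = 17376
Group 3: 19700 × 0.959 = 18892
Group 4: 15100 × 0.966 = 14587
Group 5: 4400 × 0.954 + 19800 × 0.301 = 4198 + 5960 = 10158
Net migration: Group 2 + 150 → 17526; Group 4 − 210 → 14377
End of period: [5134, 17526, 18892, 14377, 10158]
Period 2.
Births: 18892 × 0.34 = 6423
Group 2: 5134 × 0.96 = 4929
Group 3: 17526 × 0.959 = 16807
Group 4: 18892 × 0.966 = 18250
Group 5: 14377 × 0.954 + 10158 × 0.301 = 13716 + 3058 = 16774
Net migration: Group 2 + 150 → 5079; Group 4 − 210 → 18040
End of period: [6423, 5079, 16807, 18040, 16774]
Period 3.
Births: 16807 × 0.34 = 5714
Group 2: 6423 × 0.96 = 6166
Group 3: 5079 × 0.959 = 4871
Group 4: 16807 × 0.966 = 16236
Group 5: 18040 × 0.954 + 16774 × 0.301 = 17210 + 5049 = 22259
Net migration: Group 2 + 150 → 6316; Group 4 − 210 → 16026
End of period: [5714, 6316, 4871, 16026, 22259]
Period 4.
Births: 4871 × 0.34 = 1656
Group 2: 5714 × 0.96 = 5485
Group 3: 6316 × 0.959 = 6057
Group 4: 4871 × 0.966 = 4705
Group 5: 16026 × 0.954 + 22259 × 0.301 = 15289 + 6700 = 21989
Net migration: Group 2 + 150 → 5635; Group 4 − 210 → 4495
End of period: [1656, 5635, 6057, 4495, 21989]
Dependents (band 0–9 + band 40+) = 1656 + 21989 = 23645; working-age = 16187; ratio = 23645/16187 × 100 = 146.1

146.1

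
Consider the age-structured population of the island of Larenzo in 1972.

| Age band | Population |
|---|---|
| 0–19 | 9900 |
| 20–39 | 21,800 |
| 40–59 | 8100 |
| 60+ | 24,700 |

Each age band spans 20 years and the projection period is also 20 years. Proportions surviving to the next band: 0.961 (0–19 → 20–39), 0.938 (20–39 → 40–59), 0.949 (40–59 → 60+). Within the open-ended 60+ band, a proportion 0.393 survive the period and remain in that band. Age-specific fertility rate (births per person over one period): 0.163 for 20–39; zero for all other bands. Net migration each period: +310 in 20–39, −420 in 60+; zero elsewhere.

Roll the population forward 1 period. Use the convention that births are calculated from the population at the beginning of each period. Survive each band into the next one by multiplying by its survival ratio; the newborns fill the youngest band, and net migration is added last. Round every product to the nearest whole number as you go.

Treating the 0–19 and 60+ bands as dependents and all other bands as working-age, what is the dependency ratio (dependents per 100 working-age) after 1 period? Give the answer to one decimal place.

67.8

(Groups numbered youngest = 1 to oldest = 4.)
Period 1:
Births: 21800 × 0.163 = 3553
Group 2: 9900 × 0.961 = 9514
Group 3: 21800 × 0.938 = 20448
Group 4: 8100 × 0.949 + 24700 × 0.393 = 7687 + 9707 = 17394
Net migration: Group 2 + 310 → 9824; Group 4 − 420 → 16974
Giving 3553 / 9824 / 20448 / 16974.
Dependents (band 0–19 + band 60+) = 3553 + 16974 = 20527; working-age = 30272; ratio = 20527/30272 × 100 = 67.8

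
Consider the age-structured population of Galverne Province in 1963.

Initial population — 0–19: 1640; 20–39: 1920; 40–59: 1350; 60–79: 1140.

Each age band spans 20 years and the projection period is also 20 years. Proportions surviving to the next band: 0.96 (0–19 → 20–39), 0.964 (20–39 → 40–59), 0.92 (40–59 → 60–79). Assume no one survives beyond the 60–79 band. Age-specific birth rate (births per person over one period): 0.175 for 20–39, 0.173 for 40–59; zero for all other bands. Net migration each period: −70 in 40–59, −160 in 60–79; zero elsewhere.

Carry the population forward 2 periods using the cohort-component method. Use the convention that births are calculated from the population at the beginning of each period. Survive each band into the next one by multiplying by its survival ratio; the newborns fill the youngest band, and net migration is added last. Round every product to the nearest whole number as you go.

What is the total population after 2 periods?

After projecting period 1:
Births: 1920 * 0.175 = 336, 1350 * 0.173 = 234 ⇒ total 570
20–39: 1640 * 0.96 = 1574
40–59: 1920 * 0.964 = 1851
60–79: 1350 * 0.92 = 1242
Net migration: 40–59 − 70 → 1781; 60–79 − 160 → 1082
End of period: [570, 1574, 1781, 1082]
After projecting period 2:
Births: 1574 * 0.175 = 275, 1781 * 0.173 = 308 ⇒ total 583
20–39: 570 * 0.96 = 547
40–59: 1574 * 0.964 = 1517
60–79: 1781 * 0.92 = 1639
Net migration: 40–59 − 70 → 1447; 60–79 − 160 → 1479
End of period: [583, 547, 1447, 1479]
Total after period 2: 583 + 547 + 1447 + 1479 = 4056

4056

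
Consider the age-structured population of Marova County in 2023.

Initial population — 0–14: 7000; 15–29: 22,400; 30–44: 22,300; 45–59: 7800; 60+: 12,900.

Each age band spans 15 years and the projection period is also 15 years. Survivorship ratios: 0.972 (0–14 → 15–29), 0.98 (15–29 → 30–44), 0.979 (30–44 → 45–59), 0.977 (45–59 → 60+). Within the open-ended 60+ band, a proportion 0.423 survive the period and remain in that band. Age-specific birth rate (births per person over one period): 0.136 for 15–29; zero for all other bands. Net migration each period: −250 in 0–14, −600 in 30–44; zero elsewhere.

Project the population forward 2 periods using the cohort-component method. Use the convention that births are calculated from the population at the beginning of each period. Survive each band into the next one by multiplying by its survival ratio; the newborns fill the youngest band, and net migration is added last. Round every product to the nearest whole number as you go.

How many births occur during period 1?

3046

Period 1.
Births: 22400 * 0.136 = 3046
15–29: 7000 * 0.972 = 6804
30–44: 22400 * 0.98 = 21952
45–59: 22300 * 0.979 = 21832
60+: 7800 * 0.977 + 12900 * 0.423 = 7621 + 5457 = 13078
Net migration: 0–14 − 250 → 2796; 30–44 − 600 → 21352
Giving 2796 / 6804 / 21352 / 21832 / 13078.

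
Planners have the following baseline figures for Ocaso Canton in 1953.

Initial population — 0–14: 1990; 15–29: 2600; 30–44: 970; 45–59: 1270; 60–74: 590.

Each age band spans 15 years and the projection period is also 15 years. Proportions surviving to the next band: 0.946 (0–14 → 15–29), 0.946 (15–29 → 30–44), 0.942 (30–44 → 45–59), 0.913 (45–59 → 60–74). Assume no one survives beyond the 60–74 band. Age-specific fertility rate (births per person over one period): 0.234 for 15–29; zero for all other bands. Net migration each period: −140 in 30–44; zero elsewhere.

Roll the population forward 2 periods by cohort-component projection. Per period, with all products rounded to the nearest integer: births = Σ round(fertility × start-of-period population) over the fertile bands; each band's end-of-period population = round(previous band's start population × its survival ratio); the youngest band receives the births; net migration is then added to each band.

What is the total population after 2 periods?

(Groups numbered youngest = 1 to oldest = 5.)
Period 1.
Births: 2600 × 0.234 = 608
Group 2: 1990 × 0.946 = 1883
Group 3: 2600 × 0.946 = 2460
Group 4: 970 × 0.942 = 914
Group 5: 1270 × 0.913 = 1160
Net migration: Group 3 − 140 → 2320
End of period: [608, 1883, 2320, 914, 1160]
Period 2.
Births: 1883 × 0.234 = 441
Group 2: 608 × 0.946 = 575
Group 3: 1883 × 0.946 = 1781
Group 4: 2320 × 0.942 = 2185
Group 5: 914 × 0.913 = 834
Net migration: Group 3 − 140 → 1641
End of period: [441, 575, 1641, 2185, 834]
Total after period 2: 441 + 575 + 1641 + 2185 + 834 = 5676

5676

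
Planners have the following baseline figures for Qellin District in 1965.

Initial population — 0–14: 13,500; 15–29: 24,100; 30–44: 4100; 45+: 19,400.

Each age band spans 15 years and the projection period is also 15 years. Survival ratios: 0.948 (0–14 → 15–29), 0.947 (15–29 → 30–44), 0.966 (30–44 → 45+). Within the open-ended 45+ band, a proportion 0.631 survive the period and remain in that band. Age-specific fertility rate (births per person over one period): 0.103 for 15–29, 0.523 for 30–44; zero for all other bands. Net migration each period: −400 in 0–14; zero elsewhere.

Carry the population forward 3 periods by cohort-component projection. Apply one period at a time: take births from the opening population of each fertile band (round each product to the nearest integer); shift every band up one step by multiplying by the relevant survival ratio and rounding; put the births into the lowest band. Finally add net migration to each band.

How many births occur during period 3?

6752

— Period 1 —
Births: 24100 * 0.103 = 2482 ; 4100 * 0.523 = 2144 — total 4626
15–29: 13500 * 0.948 = 12798
30–44: 24100 * 0.947 = 22823
45+: 4100 * 0.966 + 19400 * 0.631 = 3961 + 12241 = 16202
Net migration: 0–14 − 400 → 4226
End of period: [4226, 12798, 22823, 16202]
— Period 2 —
Births: 12798 * 0.103 = 1318 ; 22823 * 0.523 = 11936 — total 13254
15–29: 4226 * 0.948 = 4006
30–44: 12798 * 0.947 = 12120
45+: 22823 * 0.966 + 16202 * 0.631 = 22047 + 10223 = 32270
Net migration: 0–14 − 400 → 12854
End of period: [12854, 4006, 12120, 32270]
— Period 3 —
Births: 4006 * 0.103 = 413 ; 12120 * 0.523 = 6339 — total 6752
15–29: 12854 * 0.948 = 12186
30–44: 4006 * 0.947 = 3794
45+: 12120 * 0.966 + 32270 * 0.631 = 11708 + 20362 = 32070
Net migration: 0–14 − 400 → 6352
End of period: [6352, 12186, 3794, 32070]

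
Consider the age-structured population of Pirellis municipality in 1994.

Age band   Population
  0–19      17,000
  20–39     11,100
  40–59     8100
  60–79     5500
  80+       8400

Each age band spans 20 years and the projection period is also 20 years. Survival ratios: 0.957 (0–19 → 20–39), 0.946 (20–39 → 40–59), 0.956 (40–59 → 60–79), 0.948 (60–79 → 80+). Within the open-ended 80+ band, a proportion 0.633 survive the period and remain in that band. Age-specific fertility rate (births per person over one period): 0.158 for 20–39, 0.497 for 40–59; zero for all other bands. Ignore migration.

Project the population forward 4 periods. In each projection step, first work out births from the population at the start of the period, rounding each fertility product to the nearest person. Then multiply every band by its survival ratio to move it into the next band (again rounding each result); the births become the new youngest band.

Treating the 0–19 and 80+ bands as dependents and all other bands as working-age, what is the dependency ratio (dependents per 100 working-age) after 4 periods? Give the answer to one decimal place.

145.3

Period 1:
Births: 11100 * 0.158 = 1754 ; 8100 * 0.497 = 4026 — total 5780
20–39: 17000 * 0.957 = 16269
40–59: 11100 * 0.946 = 10501
60–79: 8100 * 0.956 = 7744
80+: 5500 * 0.948 + 8400 * 0.633 = 5214 + 5317 = 10531
Giving 5780 / 16269 / 10501 / 7744 / 10531.
Period 2:
Births: 16269 * 0.158 = 2571 ; 10501 * 0.497 = 5219 — total 7790
20–39: 5780 * 0.957 = 5531
40–59: 16269 * 0.946 = 15390
60–79: 10501 * 0.956 = 10039
80+: 7744 * 0.948 + 10531 * 0.633 = 7341 + 6666 = 14007
Giving 7790 / 5531 / 15390 / 10039 / 14007.
Period 3:
Births: 5531 * 0.158 = 874 ; 15390 * 0.497 = 7649 — total 8523
20–39: 7790 * 0.957 = 7455
40–59: 5531 * 0.946 = 5232
60–79: 15390 * 0.956 = 14713
80+: 10039 * 0.948 + 14007 * 0.633 = 9517 + 8866 = 18383
Giving 8523 / 7455 / 5232 / 14713 / 18383.
Period 4:
Births: 7455 * 0.158 = 1178 ; 5232 * 0.497 = 2600 — total 3778
20–39: 8523 * 0.957 = 8157
40–59: 7455 * 0.946 = 7052
60–79: 5232 * 0.956 = 5002
80+: 14713 * 0.948 + 18383 * 0.633 = 13948 + 11636 = 25584
Giving 3778 / 8157 / 7052 / 5002 / 25584.
Dependents (band 0–19 + band 80+) = 3778 + 25584 = 29362; working-age = 20211; ratio = 29362/20211 × 100 = 145.3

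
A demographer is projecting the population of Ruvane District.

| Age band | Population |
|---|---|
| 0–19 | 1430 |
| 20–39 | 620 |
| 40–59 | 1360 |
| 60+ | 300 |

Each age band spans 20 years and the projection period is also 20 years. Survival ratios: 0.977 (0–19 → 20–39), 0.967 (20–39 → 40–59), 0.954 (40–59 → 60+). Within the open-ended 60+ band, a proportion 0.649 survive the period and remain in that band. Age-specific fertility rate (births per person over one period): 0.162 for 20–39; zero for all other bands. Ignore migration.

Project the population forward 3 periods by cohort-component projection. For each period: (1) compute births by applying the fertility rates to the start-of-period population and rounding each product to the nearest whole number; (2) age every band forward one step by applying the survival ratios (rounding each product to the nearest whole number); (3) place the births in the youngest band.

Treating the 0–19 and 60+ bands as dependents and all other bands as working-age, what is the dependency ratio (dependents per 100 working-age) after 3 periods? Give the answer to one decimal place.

729.1

— Period 1 —
Births: 620 × 0.162 = 100
20–39: 1430 × 0.977 = 1397
40–59: 620 × 0.967 = 600
60+: 1360 × 0.954 + 300 × 0.649 = 1297 + 195 = 1492
Giving 100 / 1397 / 600 / 1492.
— Period 2 —
Births: 1397 × 0.162 = 226
20–39: 100 × 0.977 = 98
40–59: 1397 × 0.967 = 1351
60+: 600 × 0.954 + 1492 × 0.649 = 572 + 968 = 1540
Giving 226 / 98 / 1351 / 1540.
— Period 3 —
Births: 98 × 0.162 = 16
20–39: 226 × 0.977 = 221
40–59: 98 × 0.967 = 95
60+: 1351 × 0.954 + 1540 × 0.649 = 1289 + 999 = 2288
Giving 16 / 221 / 95 / 2288.
Dependents (band 0–19 + band 60+) = 16 + 2288 = 2304; working-age = 316; ratio = 2304/316 × 100 = 729.1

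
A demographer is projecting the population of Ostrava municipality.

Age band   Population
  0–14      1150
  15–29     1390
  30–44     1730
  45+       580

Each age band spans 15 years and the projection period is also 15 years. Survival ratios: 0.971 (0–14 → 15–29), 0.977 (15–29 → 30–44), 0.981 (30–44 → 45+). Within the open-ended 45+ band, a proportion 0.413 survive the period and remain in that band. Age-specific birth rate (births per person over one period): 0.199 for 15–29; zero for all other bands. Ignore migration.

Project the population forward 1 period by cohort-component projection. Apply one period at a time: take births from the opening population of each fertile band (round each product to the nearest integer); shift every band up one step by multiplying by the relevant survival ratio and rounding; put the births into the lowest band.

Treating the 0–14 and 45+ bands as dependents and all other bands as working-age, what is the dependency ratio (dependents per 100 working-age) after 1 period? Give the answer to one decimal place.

After projecting period 1:
Births: 1390 × 0.199 = 277
15–29: 1150 × 0.971 = 1117
30–44: 1390 × 0.977 = 1358
45+: 1730 × 0.981 + 580 × 0.413 = 1697 + 240 = 1937
End of period: [277, 1117, 1358, 1937]
Dependents (band 0–14 + band 45+) = 277 + 1937 = 2214; working-age = 2475; ratio = 2214/2475 × 100 = 89.5

89.5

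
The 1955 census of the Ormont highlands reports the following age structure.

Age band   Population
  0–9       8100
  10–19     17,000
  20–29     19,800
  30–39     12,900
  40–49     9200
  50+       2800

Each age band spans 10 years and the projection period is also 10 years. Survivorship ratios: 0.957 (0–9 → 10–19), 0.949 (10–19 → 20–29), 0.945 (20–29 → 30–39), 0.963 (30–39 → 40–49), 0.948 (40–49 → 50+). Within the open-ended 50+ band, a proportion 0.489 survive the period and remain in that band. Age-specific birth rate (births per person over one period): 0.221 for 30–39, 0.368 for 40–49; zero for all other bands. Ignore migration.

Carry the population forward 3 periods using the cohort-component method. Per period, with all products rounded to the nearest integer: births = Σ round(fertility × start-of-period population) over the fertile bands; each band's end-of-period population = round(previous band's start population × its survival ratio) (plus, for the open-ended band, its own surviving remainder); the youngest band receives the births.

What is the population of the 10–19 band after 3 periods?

Period 1.
Births: 12900 × 0.221 = 2851  |  9200 × 0.368 = 3386 — total 6237
10–19: 8100 × 0.957 = 7752
20–29: 17000 × 0.949 = 16133
30–39: 19800 × 0.945 = 18711
40–49: 12900 × 0.963 = 12423
50+: 9200 × 0.948 + 2800 × 0.489 = 8722 + 1369 = 10091
Giving 6237 / 7752 / 16133 / 18711 / 12423 / 10091.
Period 2.
Births: 18711 × 0.221 = 4135  |  12423 × 0.368 = 4572 — total 8707
10–19: 6237 × 0.957 = 5969
20–29: 7752 × 0.949 = 7357
30–39: 16133 × 0.945 = 15246
40–49: 18711 × 0.963 = 18019
50+: 12423 × 0.948 + 10091 × 0.489 = 11777 + 4934 = 16711
Giving 8707 / 5969 / 7357 / 15246 / 18019 / 16711.
Period 3.
Births: 15246 × 0.221 = 3369  |  18019 × 0.368 = 6631 — total 10000
10–19: 8707 × 0.957 = 8333
20–29: 5969 × 0.949 = 5665
30–39: 7357 × 0.945 = 6952
40–49: 15246 × 0.963 = 14682
50+: 18019 × 0.948 + 16711 × 0.489 = 17082 + 8172 = 25254
Giving 10000 / 8333 / 5665 / 6952 / 14682 / 25254.

8333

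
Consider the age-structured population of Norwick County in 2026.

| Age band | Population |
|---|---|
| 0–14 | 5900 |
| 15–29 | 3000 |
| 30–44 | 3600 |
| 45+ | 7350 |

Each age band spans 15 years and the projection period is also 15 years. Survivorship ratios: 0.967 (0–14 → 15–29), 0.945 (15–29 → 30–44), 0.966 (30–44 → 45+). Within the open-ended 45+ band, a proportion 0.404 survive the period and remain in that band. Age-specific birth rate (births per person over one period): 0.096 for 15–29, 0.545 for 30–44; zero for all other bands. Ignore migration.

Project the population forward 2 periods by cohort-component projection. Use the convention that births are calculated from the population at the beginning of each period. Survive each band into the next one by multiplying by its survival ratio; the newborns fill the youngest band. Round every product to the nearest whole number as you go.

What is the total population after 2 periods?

15004

Period 1:
Births: 3000 × 0.096 = 288  |  3600 × 0.545 = 1962 — total 2250
15–29: 5900 × 0.967 = 5705
30–44: 3000 × 0.945 = 2835
45+: 3600 × 0.966 + 7350 × 0.404 = 3478 + 2969 = 6447
→ [2250, 5705, 2835, 6447]
Period 2:
Births: 5705 × 0.096 = 548  |  2835 × 0.545 = 1545 — total 2093
15–29: 2250 × 0.967 = 2176
30–44: 5705 × 0.945 = 5391
45+: 2835 × 0.966 + 6447 × 0.404 = 2739 + 2605 = 5344
→ [2093, 2176, 5391, 5344]
Total after period 2: 2093 + 2176 + 5391 + 5344 = 15004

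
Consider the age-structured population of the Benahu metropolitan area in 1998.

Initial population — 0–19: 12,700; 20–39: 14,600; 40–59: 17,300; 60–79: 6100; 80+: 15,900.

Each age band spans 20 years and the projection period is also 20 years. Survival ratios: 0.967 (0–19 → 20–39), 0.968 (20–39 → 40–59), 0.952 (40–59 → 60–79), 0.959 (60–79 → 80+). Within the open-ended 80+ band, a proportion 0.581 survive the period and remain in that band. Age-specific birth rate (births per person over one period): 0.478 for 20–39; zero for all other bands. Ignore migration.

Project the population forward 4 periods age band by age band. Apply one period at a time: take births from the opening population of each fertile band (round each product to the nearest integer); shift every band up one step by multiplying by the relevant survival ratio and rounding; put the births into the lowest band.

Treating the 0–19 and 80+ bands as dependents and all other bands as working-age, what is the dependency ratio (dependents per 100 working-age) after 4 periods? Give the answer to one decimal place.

197.9

(Groups numbered youngest = 1 to oldest = 5.)
— Period 1 —
Births: 14600 * 0.478 = 6979
Group 2: 12700 * 0.967 = 12281
Group 3: 14600 * 0.968 = 14133
Group 4: 17300 * 0.952 = 16470
Group 5: 6100 * 0.959 + 15900 * 0.581 = 5850 + 9238 = 15088
Population now: 0–19=6979, 20–39=12281, 40–59=14133, 60–79=16470, 80+=15088
— Period 2 —
Births: 12281 * 0.478 = 5870
Group 2: 6979 * 0.967 = 6749
Group 3: 12281 * 0.968 = 11888
Group 4: 14133 * 0.952 = 13455
Group 5: 16470 * 0.959 + 15088 * 0.581 = 15795 + 8766 = 24561
Population now: 0–19=5870, 20–39=6749, 40–59=11888, 60–79=13455, 80+=24561
— Period 3 —
Births: 6749 * 0.478 = 3226
Group 2: 5870 * 0.967 = 5676
Group 3: 6749 * 0.968 = 6533
Group 4: 11888 * 0.952 = 11317
Group 5: 13455 * 0.959 + 24561 * 0.581 = 12903 + 14270 = 27173
Population now: 0–19=3226, 20–39=5676, 40–59=6533, 60–79=11317, 80+=27173
— Period 4 —
Births: 5676 * 0.478 = 2713
Group 2: 3226 * 0.967 = 3120
Group 3: 5676 * 0.968 = 5494
Group 4: 6533 * 0.952 = 6219
Group 5: 11317 * 0.959 + 27173 * 0.581 = 10853 + 15788 = 26641
Population now: 0–19=2713, 20–39=3120, 40–59=5494, 60–79=6219, 80+=26641
Dependents (band 0–19 + band 80+) = 2713 + 26641 = 29354; working-age = 14833; ratio = 29354/14833 × 100 = 197.9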